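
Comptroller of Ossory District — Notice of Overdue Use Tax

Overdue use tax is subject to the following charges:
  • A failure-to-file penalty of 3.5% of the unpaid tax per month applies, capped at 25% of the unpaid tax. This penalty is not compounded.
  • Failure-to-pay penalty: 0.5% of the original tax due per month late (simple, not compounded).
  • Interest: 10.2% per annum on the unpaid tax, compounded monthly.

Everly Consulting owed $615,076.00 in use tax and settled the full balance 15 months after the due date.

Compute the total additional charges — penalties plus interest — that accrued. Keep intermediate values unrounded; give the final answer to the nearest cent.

Failure-to-file: 15 × 3.5% × $615,076.00 = $322,914.90, capped at 25% × $615,076.00 = $153,769.00
Failure-to-pay penalty = 0.5% × $615,076.00 × 15 mo = $46,130.70
Interest (10.2%/yr ÷ 12 = 0.85%/month): $615,076.00 × ((1 + 0.0085)^15 − 1) = $83,264.6449…
Penalties + interest = $199,899.7000 + $83,264.6449… = $283,164.34

$283,164.34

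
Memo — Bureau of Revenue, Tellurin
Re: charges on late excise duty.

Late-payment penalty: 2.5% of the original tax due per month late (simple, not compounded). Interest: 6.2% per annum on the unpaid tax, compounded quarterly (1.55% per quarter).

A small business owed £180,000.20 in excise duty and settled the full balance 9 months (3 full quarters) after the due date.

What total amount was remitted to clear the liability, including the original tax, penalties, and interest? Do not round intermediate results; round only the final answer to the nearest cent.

£229,000.66

Late-payment penalty = 2.5% × £180,000.20 × 9 mo = £40,500.05…
Interest: £180,000.20 × ((1 + 0.0155)^3 − 1) = £180,000.20 × 0.0472245… = £8,500.4147…
Total = £180,000.20 + £40,500.0450 + £8,500.4147… = £229,000.66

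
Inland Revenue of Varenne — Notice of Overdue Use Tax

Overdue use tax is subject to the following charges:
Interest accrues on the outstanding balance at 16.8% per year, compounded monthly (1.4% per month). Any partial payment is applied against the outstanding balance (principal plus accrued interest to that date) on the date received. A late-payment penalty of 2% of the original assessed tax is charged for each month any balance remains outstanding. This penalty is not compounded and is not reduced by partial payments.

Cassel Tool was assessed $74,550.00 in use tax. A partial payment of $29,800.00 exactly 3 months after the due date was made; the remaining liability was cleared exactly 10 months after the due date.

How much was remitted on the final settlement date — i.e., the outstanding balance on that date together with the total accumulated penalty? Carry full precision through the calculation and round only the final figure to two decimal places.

$67,733.73

Balance at month 3: $74,550.0000 × (1 + 0.014)^3 = $77,725.1400…
After $29,800.00 payment: $77,725.1400… − $29,800.00 = $47,925.1400…
Balance at month 10: $47,925.1400… × (1 + 0.014)^7 = $52,823.7313…
Penalty: 10 × 2% × $74,550.00 = $14,910.00
Final settlement = outstanding balance + penalty = $52,823.7313… + $14,910.00 = $67,733.73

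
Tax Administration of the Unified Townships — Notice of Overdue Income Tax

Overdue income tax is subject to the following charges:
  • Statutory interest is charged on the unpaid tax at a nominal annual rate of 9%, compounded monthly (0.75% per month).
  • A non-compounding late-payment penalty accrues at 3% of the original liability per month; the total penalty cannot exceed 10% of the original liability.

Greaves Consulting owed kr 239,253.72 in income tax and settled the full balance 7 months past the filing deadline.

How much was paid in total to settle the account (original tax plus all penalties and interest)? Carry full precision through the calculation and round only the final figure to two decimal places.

kr 276,026.09

Penalty (uncapped): 7 × 3% × kr 239,253.72 = kr 50,243.28…; cap = 10% × kr 239,253.72 = kr 23,925.37… → penalty = kr 23,925.37…
Interest: kr 239,253.72 × ((1 + 0.0075)^7 − 1) = kr 239,253.72 × 0.0536961… = kr 12,846.9981…
Total = kr 239,253.72 + kr 23,925.3720 + kr 12,846.9981… = kr 276,026.09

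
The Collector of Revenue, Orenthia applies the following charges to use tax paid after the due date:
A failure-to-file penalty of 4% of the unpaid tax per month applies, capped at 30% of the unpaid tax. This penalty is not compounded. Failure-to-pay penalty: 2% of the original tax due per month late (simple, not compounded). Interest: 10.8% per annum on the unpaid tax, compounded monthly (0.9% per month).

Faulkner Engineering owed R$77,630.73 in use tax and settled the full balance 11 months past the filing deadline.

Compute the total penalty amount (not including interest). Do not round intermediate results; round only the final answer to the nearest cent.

R$40,367.98

Failure-to-file: 11 × 4% × R$77,630.73 = R$34,157.52…, capped at 30% × R$77,630.73 = R$23,289.22…
Failure-to-pay penalty = 2% × R$77,630.73 × 11 mo = R$17,078.76…
Total penalty = R$23,289.22… + R$17,078.76… = R$40,367.98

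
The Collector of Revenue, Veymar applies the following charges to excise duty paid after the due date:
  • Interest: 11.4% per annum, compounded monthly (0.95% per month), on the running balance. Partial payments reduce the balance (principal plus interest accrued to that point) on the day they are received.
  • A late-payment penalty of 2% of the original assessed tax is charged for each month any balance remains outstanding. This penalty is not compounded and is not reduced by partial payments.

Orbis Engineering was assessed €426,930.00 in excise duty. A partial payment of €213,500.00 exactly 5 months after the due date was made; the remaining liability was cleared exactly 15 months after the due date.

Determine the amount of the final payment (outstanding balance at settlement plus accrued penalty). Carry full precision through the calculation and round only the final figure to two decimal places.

Balance at month 5: €426,930.0000 × (1 + 0.0095)^5 = €447,598.1571…
After €213,500.00 payment: €447,598.1571… − €213,500.00 = €234,098.1571…
Balance at month 15: €234,098.1571… × (1 + 0.0095)^10 = €257,312.7034…
Penalty: 15 × 2% × €426,930.00 = €128,079.00
Final settlement = outstanding balance + penalty = €257,312.7034… + €128,079.00 = €385,391.70

€385,391.70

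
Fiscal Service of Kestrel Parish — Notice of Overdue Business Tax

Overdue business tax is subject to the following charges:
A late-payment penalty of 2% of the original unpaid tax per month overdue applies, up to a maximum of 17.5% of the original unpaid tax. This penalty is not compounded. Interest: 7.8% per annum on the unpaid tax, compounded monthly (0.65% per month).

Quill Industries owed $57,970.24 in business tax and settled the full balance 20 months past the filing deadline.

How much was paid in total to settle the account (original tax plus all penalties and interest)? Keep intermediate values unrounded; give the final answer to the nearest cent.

Penalty (uncapped): 20 × 2% × $57,970.24 = $23,188.10…; cap = 17.5% × $57,970.24 = $10,144.79… → penalty = $10,144.79…
Interest: $57,970.24 × ((1 + 0.0065)^20 − 1) = $57,970.24 × 0.1383494… = $8,020.1482…
Total = $57,970.24 + $10,144.7920 + $8,020.1482… = $76,135.18

$76,135.18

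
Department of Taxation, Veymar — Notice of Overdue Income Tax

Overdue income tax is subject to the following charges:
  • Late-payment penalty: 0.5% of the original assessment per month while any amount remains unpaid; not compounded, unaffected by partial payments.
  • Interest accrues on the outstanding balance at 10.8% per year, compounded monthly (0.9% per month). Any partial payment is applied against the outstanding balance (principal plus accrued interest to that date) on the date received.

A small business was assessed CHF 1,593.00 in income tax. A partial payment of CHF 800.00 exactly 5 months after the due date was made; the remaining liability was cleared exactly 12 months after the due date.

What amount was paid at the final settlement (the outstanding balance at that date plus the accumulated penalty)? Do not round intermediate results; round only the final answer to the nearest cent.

CHF 1,017.62

Balance at month 5: CHF 1,593.0000 × (1 + 0.009)^5 = CHF 1,665.9870…
After CHF 800.00 payment: CHF 1,665.9870… − CHF 800.00 = CHF 865.9870…
Balance at month 12: CHF 865.9870… × (1 + 0.009)^7 = CHF 922.0395…
Penalty: 12 × 0.5% × CHF 1,593.00 = CHF 95.58
Final settlement = outstanding balance + penalty = CHF 922.0395… + CHF 95.58 = CHF 1,017.62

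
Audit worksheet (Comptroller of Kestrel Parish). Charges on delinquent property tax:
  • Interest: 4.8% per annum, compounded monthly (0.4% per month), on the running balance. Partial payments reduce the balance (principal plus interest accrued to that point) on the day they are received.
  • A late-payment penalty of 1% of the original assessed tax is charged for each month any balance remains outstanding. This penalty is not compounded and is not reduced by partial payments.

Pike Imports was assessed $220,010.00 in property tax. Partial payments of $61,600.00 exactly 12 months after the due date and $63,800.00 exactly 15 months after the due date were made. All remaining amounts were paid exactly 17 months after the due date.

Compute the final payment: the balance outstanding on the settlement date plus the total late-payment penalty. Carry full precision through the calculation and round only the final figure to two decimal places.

Balance at month 12: $220,010.0000 × (1 + 0.004)^12 = $230,805.9364…
After $61,600.00 payment: $230,805.9364… − $61,600.00 = $169,205.9364…
Balance at month 15: $169,205.9364… × (1 + 0.004)^3 = $171,244.5403…
After $63,800.00 payment: $171,244.5403… − $63,800.00 = $107,444.5403…
Balance at month 17: $107,444.5403… × (1 + 0.004)^2 = $108,305.8157…
Penalty: 17 × 1% × $220,010.00 = $37,401.70
Final settlement = outstanding balance + penalty = $108,305.8157… + $37,401.70 = $145,707.52

$145,707.52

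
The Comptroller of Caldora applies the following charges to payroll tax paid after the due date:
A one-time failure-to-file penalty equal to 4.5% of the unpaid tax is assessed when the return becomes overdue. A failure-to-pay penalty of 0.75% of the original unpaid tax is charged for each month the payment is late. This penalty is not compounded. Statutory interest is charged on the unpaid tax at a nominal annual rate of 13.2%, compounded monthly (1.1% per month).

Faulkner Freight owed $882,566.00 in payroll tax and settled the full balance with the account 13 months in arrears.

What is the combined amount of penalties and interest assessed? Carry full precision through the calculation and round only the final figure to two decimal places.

$260,647.64

Failure-to-file penalty: 4.5% × $882,566.00 = $39,715.47
Failure-to-pay penalty = 0.75% × $882,566.00 × 13 mo = $86,050.19…
Interest: $882,566.00 × ((1 + 0.011)^13 − 1) = $882,566.00 × 0.1528293… = $134,881.9834…
Penalties + interest = $125,765.6550 + $134,881.9834… = $260,647.64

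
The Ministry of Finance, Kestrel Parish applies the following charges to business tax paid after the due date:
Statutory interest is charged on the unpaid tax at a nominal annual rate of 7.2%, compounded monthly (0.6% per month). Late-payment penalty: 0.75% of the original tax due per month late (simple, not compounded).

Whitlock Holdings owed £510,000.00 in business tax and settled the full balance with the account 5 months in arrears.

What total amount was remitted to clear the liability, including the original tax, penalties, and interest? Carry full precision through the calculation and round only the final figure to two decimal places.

£544,609.70

Late-payment penalty: 5 × 0.75% × £510,000.00 = £19,125.00
Interest: £510,000.00 × ((1 + 0.006)^5 − 1) = £510,000.00 × 0.0303622… = £15,484.7049…
Total = £510,000.00 + £19,125.0000 + £15,484.7049… = £544,609.70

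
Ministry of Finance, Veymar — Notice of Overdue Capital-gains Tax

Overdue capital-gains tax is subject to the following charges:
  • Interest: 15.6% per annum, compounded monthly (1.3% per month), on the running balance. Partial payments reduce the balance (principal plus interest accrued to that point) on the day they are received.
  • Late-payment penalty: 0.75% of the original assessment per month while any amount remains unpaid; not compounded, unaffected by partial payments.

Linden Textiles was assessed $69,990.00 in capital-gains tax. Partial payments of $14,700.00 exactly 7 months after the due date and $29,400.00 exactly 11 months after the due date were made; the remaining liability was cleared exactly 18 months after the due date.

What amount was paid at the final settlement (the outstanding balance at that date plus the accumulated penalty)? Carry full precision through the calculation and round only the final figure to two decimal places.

$48,631.62

Balance at month 7: $69,990.0000 × (1 + 0.013)^7 = $76,612.9369…
After $14,700.00 payment: $76,612.9369… − $14,700.00 = $61,912.9369…
Balance at month 11: $61,912.9369… × (1 + 0.013)^4 = $65,195.7352…
After $29,400.00 payment: $65,195.7352… − $29,400.00 = $35,795.7352…
Balance at month 18: $35,795.7352… × (1 + 0.013)^7 = $39,182.9747…
Penalty: 18 × 0.75% × $69,990.00 = $9,448.65
Final settlement = outstanding balance + penalty = $39,182.9747… + $9,448.65 = $48,631.62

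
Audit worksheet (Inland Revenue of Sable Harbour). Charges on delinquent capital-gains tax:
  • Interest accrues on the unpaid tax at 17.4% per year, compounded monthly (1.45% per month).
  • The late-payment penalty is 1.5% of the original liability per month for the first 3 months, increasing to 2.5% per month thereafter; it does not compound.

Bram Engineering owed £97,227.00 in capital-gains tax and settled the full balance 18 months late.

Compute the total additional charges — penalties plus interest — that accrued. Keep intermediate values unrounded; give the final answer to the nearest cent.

Penalty, months 1–3: 3 × 1.5% × £97,227.00 = £4,375.22…
Penalty, months 4–18: 15 × 2.5% × £97,227.00 = £36,460.13…
Interest: £97,227.00 × ((1 + 0.0145)^18 − 1) = £97,227.00 × 0.2957969… = £28,759.4417…
Penalties + interest = £40,835.3400 + £28,759.4417… = £69,594.78

£69,594.78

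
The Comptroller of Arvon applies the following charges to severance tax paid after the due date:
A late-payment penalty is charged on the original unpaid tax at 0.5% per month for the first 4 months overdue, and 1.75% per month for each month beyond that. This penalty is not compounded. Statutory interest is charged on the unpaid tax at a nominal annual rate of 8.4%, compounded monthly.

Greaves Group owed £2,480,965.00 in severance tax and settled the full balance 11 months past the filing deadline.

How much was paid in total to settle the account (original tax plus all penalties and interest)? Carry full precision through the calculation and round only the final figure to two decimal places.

Penalty, months 1–4: 4 × 0.5% × £2,480,965.00 = £49,619.30
Penalty, months 5–11: 7 × 1.75% × £2,480,965.00 = £303,918.21…
Interest (8.4%/yr ÷ 12 = 0.7%/month): £2,480,965.00 × ((1 + 0.007)^11 − 1) = £197,862.9010…
Total = £2,480,965.00 + £353,537.5125 + £197,862.9010… = £3,032,365.41

£3,032,365.41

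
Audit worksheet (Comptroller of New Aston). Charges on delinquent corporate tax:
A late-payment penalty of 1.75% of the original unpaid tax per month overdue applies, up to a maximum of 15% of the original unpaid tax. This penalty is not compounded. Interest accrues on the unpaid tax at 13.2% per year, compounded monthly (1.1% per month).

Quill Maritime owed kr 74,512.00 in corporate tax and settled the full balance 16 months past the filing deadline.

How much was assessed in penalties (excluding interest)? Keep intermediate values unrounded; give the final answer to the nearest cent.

Penalty (uncapped): 16 × 1.75% × kr 74,512.00 = kr 20,863.36; cap = 15% × kr 74,512.00 = kr 11,176.80 → penalty = kr 11,176.80

kr 11,176.80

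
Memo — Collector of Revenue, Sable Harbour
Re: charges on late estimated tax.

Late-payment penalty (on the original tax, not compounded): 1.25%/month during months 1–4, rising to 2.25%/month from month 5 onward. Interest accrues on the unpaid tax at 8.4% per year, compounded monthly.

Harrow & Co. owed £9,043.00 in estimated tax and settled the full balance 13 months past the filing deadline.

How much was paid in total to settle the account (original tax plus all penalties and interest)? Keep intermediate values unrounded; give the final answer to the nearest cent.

£12,184.74

Penalty, months 1–4: 4 × 1.25% × £9,043.00 = £452.15
Penalty, months 5–13: 9 × 2.25% × £9,043.00 = £1,831.21…
Interest (8.4%/yr ÷ 12 = 0.7%/month): £9,043.00 × ((1 + 0.007)^13 − 1) = £858.3782…
Total = £9,043.00 + £2,283.3575 + £858.3782… = £12,184.74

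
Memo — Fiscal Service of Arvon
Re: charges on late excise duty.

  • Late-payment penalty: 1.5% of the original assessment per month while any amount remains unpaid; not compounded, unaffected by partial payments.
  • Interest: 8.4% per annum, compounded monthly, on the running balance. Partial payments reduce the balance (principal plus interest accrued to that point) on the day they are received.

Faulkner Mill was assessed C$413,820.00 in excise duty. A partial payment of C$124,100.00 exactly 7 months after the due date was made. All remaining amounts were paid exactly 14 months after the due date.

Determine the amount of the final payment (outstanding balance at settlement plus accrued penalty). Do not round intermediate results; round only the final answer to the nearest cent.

Monthly rate = 8.4% ÷ 12 = 0.7%
Balance at month 7: C$413,820.0000 × (1 + 0.007)^7 = C$434,528.0036…
After C$124,100.00 payment: C$434,528.0036… − C$124,100.00 = C$310,428.0036…
Balance at month 14: C$310,428.0036… × (1 + 0.007)^7 = C$325,962.1591…
Penalty: 14 × 1.5% × C$413,820.00 = C$86,902.20
Final settlement = outstanding balance + penalty = C$325,962.1591… + C$86,902.20 = C$412,864.36

C$412,864.36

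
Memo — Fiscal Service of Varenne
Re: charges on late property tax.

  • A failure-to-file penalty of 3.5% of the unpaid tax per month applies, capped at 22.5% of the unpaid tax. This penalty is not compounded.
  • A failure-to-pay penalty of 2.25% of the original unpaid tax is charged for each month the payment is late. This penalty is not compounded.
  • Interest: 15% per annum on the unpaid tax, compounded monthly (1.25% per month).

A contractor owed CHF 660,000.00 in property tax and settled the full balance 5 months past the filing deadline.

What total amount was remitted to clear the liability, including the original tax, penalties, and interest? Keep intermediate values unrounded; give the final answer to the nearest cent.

Failure-to-file: 5 × 3.5% × CHF 660,000.00 = CHF 115,500.00 (under the 22.5% cap)
Failure-to-pay penalty: 5 × 2.25% × CHF 660,000.00 = CHF 74,250.00
Interest: CHF 660,000.00 × ((1 + 0.0125)^5 − 1) = CHF 660,000.00 × 0.0640822… = CHF 42,294.2214…
Total = CHF 660,000.00 + CHF 189,750.0000 + CHF 42,294.2214… = CHF 892,044.22

CHF 892,044.22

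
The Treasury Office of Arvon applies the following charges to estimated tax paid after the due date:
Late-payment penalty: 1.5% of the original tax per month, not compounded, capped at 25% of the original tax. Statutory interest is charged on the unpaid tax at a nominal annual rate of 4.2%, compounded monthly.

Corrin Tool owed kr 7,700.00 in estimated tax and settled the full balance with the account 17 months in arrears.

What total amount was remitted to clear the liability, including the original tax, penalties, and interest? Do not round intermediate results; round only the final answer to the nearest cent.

kr 10,096.21

Penalty (uncapped): 17 × 1.5% × kr 7,700.00 = kr 1,963.50; cap = 25% × kr 7,700.00 = kr 1,925.00 → penalty = kr 1,925.00
Interest (4.2%/yr ÷ 12 = 0.35%/month): kr 7,700.00 × ((1 + 0.0035)^17 − 1) = kr 471.2055…
Total = kr 7,700.00 + kr 1,925.0000 + kr 471.2055… = kr 10,096.21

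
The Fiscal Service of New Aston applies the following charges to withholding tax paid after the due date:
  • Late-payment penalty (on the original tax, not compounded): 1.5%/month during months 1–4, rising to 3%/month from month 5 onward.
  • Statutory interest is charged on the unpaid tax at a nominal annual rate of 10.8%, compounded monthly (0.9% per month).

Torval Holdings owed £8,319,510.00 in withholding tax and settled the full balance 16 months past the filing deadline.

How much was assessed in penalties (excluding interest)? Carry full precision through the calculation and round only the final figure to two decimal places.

£3,494,194.20

Penalty, months 1–4: 4 × 1.5% × £8,319,510.00 = £499,170.60
Penalty, months 5–16: 12 × 3% × £8,319,510.00 = £2,995,023.60
Total penalty = £499,170.60 + £2,995,023.60 = £3,494,194.20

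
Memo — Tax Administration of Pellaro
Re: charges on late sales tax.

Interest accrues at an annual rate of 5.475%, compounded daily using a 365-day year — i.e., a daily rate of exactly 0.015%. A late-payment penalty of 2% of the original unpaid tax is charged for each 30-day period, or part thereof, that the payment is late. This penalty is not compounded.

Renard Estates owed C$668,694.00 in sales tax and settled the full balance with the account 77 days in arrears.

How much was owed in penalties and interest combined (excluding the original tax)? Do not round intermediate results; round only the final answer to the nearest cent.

C$47,889.24

Penalty periods: ⌈77/30⌉ = 3; penalty = 3 × 2% × C$668,694.00 = C$40,121.64
Interest: C$668,694.00 × ((1 + 0.00015)^77 − 1) = C$668,694.00 × 0.01161608… = C$7,767.6047…
Penalties + interest = C$40,121.6400 + C$7,767.6047… = C$47,889.24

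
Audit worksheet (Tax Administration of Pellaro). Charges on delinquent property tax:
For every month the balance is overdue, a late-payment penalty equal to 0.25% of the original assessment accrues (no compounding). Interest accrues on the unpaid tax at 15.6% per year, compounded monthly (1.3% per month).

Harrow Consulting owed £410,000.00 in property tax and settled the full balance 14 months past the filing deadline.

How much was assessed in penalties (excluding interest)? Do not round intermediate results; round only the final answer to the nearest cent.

Late-payment penalty = 0.25% × £410,000.00 × 14 mo = £14,350.00

£14,350.00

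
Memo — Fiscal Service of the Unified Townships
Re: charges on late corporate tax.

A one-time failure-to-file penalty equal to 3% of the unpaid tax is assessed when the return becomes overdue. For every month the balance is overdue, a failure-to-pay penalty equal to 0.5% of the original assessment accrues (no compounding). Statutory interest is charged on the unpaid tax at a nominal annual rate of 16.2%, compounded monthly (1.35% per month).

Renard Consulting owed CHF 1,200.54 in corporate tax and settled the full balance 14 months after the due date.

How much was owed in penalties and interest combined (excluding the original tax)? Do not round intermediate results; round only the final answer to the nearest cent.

CHF 367.98

Failure-to-file penalty: 3% × CHF 1,200.54 = CHF 36.02…
Failure-to-pay penalty = 0.5% × CHF 1,200.54 × 14 mo = CHF 84.04…
Interest: CHF 1,200.54 × ((1 + 0.0135)^14 − 1) = CHF 1,200.54 × 0.2065145… = CHF 247.9289…
Penalties + interest = CHF 120.0540 + CHF 247.9289… = CHF 367.98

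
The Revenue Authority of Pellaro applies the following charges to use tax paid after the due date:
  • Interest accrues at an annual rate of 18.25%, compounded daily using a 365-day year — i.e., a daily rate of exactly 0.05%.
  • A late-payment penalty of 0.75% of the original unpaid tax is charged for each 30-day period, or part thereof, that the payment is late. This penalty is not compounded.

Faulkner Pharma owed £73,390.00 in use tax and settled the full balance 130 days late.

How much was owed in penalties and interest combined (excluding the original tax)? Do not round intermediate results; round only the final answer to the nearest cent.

Penalty periods: ⌈130/30⌉ = 5; penalty = 5 × 0.75% × £73,390.00 = £2,752.13…
Interest: £73,390.00 × ((1 + 0.0005)^130 − 1) = £73,390.00 × 0.06714169… = £4,927.5286…
Penalties + interest = £2,752.1250 + £4,927.5286… = £7,679.65

£7,679.65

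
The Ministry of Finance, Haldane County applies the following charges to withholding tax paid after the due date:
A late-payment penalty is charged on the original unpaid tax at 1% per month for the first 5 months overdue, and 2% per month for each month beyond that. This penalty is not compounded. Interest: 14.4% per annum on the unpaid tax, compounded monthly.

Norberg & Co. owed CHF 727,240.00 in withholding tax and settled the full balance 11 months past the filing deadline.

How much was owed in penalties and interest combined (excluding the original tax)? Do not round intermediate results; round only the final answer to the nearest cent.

Penalty, months 1–5: 5 × 1% × CHF 727,240.00 = CHF 36,362.00
Penalty, months 6–11: 6 × 2% × CHF 727,240.00 = CHF 87,268.80
Interest (14.4%/yr ÷ 12 = 1.2%/month): CHF 727,240.00 × ((1 + 0.012)^11 − 1) = CHF 101,967.8325…
Penalties + interest = CHF 123,630.8000 + CHF 101,967.8325… = CHF 225,598.63

CHF 225,598.63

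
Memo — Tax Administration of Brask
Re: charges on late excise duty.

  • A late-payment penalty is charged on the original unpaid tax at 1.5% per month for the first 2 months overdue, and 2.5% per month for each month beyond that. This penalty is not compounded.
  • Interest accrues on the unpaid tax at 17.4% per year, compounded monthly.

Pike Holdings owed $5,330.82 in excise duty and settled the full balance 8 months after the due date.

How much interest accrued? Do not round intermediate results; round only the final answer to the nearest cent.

Interest (17.4%/yr ÷ 12 = 1.45%/month): $5,330.82 × ((1 + 0.0145)^8 − 1) = $650.6844…

$650.68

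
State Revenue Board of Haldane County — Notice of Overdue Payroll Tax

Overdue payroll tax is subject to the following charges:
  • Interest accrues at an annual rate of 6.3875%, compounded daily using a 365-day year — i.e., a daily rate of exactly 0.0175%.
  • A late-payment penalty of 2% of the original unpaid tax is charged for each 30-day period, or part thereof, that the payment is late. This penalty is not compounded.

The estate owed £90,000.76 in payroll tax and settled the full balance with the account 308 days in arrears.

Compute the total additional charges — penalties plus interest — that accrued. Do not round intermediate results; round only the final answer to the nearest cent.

Penalty periods: ⌈308/30⌉ = 11; penalty = 11 × 2% × £90,000.76 = £19,800.17…
Interest: £90,000.76 × ((1 + 0.000175)^308 − 1) = £90,000.76 × 0.05537408… = £4,983.7095…
Penalties + interest = £19,800.1672 + £4,983.7095… = £24,783.88

£24,783.88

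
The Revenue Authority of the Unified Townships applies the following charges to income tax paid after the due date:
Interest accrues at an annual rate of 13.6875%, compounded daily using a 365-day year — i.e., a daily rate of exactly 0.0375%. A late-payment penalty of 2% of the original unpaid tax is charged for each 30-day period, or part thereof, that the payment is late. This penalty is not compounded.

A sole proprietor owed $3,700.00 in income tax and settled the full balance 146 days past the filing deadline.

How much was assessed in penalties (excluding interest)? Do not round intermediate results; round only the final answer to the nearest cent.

Penalty periods: ⌈146/30⌉ = 5; penalty = 5 × 2% × $3,700.00 = $370.00

$370.00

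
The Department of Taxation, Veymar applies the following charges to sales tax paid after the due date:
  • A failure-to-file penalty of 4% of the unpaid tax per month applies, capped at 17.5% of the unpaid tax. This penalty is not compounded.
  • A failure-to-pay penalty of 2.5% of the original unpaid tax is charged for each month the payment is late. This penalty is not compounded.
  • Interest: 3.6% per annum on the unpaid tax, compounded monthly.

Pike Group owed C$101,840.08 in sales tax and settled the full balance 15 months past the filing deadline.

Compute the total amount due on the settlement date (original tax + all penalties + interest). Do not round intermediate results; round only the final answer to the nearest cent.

Failure-to-file: 15 × 4% × C$101,840.08 = C$61,104.05…, capped at 17.5% × C$101,840.08 = C$17,822.01…
Failure-to-pay penalty = 2.5% × C$101,840.08 × 15 mo = C$38,190.03
Interest (3.6%/yr ÷ 12 = 0.3%/month): C$101,840.08 × ((1 + 0.003)^15 − 1) = C$4,680.3049…
Total = C$101,840.08 + C$56,012.0440 + C$4,680.3049… = C$162,532.43

C$162,532.43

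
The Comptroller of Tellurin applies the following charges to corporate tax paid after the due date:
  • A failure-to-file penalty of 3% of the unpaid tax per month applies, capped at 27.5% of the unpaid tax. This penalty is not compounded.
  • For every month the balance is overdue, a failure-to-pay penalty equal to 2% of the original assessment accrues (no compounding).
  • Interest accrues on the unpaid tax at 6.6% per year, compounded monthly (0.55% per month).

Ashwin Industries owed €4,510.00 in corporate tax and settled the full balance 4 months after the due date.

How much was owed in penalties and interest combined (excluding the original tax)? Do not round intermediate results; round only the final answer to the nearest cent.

Failure-to-file: 4 × 3% × €4,510.00 = €541.20 (under the 27.5% cap)
Failure-to-pay penalty = 2% × €4,510.00 × 4 mo = €360.80
Interest: €4,510.00 × ((1 + 0.0055)^4 − 1) = €4,510.00 × 0.0221822… = €100.0416…
Penalties + interest = €902.0000 + €100.0416… = €1,002.04

€1,002.04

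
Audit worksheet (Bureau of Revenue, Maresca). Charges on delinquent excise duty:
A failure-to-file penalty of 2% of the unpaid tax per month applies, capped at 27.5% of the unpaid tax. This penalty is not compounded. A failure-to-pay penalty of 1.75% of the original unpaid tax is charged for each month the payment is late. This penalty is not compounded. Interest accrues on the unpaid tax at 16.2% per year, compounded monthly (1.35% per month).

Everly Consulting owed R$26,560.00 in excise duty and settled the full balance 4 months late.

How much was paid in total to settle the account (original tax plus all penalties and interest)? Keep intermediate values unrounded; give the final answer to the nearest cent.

R$32,007.55

Failure-to-file: 4 × 2% × R$26,560.00 = R$2,124.80 (under the 27.5% cap)
Failure-to-pay penalty = 1.75% × R$26,560.00 × 4 mo = R$1,859.20
Interest: R$26,560.00 × ((1 + 0.0135)^4 − 1) = R$26,560.00 × 0.0551034… = R$1,463.5456…
Total = R$26,560.00 + R$3,984.0000 + R$1,463.5456… = R$32,007.55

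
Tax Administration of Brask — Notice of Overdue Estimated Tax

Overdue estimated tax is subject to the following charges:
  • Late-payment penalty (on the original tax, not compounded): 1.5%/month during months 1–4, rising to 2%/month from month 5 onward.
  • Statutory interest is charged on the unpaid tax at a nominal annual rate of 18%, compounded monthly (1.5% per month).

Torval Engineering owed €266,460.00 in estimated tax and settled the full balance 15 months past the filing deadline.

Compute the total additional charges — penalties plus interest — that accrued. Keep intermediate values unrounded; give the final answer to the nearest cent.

€141,285.64

Penalty, months 1–4: 4 × 1.5% × €266,460.00 = €15,987.60
Penalty, months 5–15: 11 × 2% × €266,460.00 = €58,621.20
Interest: €266,460.00 × ((1 + 0.015)^15 − 1) = €266,460.00 × 0.2502321… = €66,676.8365…
Penalties + interest = €74,608.8000 + €66,676.8365… = €141,285.64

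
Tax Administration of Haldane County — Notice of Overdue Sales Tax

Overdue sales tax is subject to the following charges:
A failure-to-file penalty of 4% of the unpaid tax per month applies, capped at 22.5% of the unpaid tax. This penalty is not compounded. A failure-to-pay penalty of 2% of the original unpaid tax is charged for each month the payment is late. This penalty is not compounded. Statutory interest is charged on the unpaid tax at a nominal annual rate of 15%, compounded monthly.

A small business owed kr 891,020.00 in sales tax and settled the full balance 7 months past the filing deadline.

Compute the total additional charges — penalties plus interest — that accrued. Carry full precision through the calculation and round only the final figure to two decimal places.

Failure-to-file: 7 × 4% × kr 891,020.00 = kr 249,485.60, capped at 22.5% × kr 891,020.00 = kr 200,479.50
Failure-to-pay penalty: 7 × 2% × kr 891,020.00 = kr 124,742.80
Interest (15%/yr ÷ 12 = 1.25%/month): kr 891,020.00 × ((1 + 0.0125)^7 − 1) = kr 80,949.5860…
Penalties + interest = kr 325,222.3000 + kr 80,949.5860… = kr 406,171.89

kr 406,171.89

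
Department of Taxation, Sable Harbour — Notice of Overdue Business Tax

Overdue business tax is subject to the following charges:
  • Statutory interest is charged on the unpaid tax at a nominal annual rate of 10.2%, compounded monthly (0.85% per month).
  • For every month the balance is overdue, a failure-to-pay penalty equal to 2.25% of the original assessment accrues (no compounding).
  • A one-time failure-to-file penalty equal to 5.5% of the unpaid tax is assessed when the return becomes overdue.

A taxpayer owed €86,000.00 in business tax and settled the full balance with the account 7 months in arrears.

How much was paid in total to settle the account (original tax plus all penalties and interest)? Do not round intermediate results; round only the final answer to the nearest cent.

€109,524.35

Failure-to-file penalty: 5.5% × €86,000.00 = €4,730.00
Failure-to-pay penalty: 7 × 2.25% × €86,000.00 = €13,545.00
Interest: €86,000.00 × ((1 + 0.0085)^7 − 1) = €86,000.00 × 0.0610389… = €5,249.3478…
Total = €86,000.00 + €18,275.0000 + €5,249.3478… = €109,524.35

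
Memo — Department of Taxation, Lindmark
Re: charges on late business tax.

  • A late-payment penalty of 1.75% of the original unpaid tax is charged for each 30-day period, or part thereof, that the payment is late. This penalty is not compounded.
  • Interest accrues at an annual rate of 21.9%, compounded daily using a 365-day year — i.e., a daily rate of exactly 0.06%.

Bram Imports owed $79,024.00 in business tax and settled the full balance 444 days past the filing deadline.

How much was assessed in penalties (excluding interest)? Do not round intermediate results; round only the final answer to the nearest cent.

$20,743.80

Penalty periods: ⌈444/30⌉ = 15; penalty = 15 × 1.75% × $79,024.00 = $20,743.80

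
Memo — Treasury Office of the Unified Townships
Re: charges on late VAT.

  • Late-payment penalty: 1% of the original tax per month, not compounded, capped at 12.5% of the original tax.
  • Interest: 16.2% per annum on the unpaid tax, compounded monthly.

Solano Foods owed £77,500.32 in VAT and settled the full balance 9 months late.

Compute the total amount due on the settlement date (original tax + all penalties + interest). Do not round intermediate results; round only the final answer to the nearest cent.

Penalty: 9 × 1% × £77,500.32 = £6,975.03… (below the 12.5% cap of £9,687.54)
Interest (16.2%/yr ÷ 12 = 1.35%/month): £77,500.32 × ((1 + 0.0135)^9 − 1) = £9,941.1144…
Total = £77,500.32 + £6,975.0288 + £9,941.1144… = £94,416.46

£94,416.46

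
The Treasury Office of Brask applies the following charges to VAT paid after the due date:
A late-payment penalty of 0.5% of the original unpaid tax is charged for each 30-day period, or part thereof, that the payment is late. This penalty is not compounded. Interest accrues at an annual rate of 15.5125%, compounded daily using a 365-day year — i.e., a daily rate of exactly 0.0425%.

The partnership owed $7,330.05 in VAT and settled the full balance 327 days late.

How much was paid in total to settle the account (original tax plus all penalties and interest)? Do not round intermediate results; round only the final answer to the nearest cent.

Penalty periods: ⌈327/30⌉ = 11; penalty = 11 × 0.5% × $7,330.05 = $403.15…
Interest: $7,330.05 × ((1 + 0.000425)^327 − 1) = $7,330.05 × 0.14906145… = $1,092.6279…
Total = $7,330.05 + $403.1528… + $1,092.6279… = $8,825.83

$8,825.83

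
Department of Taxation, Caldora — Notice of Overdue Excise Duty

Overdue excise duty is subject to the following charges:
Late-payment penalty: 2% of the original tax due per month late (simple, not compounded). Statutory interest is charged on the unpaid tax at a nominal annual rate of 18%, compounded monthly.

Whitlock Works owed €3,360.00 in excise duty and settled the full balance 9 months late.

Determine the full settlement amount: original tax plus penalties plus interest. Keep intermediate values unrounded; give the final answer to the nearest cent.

Late-payment penalty: 9 × 2% × €3,360.00 = €604.80
Interest (18%/yr ÷ 12 = 1.5%/month): €3,360.00 × ((1 + 0.015)^9 − 1) = €481.7903…
Total = €3,360.00 + €604.8000 + €481.7903… = €4,446.59

€4,446.59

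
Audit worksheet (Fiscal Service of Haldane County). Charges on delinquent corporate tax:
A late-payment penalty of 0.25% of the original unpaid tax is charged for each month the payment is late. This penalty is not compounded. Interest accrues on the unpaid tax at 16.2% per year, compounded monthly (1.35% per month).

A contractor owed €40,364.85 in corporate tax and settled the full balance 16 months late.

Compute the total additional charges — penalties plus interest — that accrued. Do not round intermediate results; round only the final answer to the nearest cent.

Late-payment penalty: 16 × 0.25% × €40,364.85 = €1,614.59…
Interest: €40,364.85 × ((1 + 0.0135)^16 − 1) = €40,364.85 × 0.2393103… = €9,659.7231…
Penalties + interest = €1,614.5940 + €9,659.7231… = €11,274.32

€11,274.32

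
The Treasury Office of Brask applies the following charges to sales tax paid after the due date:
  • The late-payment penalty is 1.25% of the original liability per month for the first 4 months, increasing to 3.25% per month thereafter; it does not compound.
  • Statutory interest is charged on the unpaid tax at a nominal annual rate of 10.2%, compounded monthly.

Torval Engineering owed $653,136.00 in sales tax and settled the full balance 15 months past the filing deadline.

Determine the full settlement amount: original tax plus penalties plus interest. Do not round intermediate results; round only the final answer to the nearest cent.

Penalty, months 1–4: 4 × 1.25% × $653,136.00 = $32,656.80
Penalty, months 5–15: 11 × 3.25% × $653,136.00 = $233,496.12
Interest (10.2%/yr ÷ 12 = 0.85%/month): $653,136.00 × ((1 + 0.0085)^15 − 1) = $88,416.9389…
Total = $653,136.00 + $266,152.9200 + $88,416.9389… = $1,007,705.86

$1,007,705.86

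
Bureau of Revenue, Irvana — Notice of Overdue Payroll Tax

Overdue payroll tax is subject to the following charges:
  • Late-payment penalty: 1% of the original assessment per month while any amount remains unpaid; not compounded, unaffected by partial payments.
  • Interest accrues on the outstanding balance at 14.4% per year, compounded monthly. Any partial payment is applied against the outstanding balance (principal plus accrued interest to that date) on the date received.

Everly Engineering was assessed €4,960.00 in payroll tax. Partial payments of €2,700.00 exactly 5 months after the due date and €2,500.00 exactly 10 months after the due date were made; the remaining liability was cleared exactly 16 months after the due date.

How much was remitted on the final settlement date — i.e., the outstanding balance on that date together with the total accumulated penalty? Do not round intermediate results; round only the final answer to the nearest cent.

Monthly rate = 14.4% ÷ 12 = 1.2%
Balance at month 5: €4,960.0000 × (1 + 0.012)^5 = €5,264.8286…
After €2,700.00 payment: €5,264.8286… − €2,700.00 = €2,564.8286…
Balance at month 10: €2,564.8286… × (1 + 0.012)^5 = €2,722.4563…
After €2,500.00 payment: €2,722.4563… − €2,500.00 = €222.4563…
Balance at month 16: €222.4563… × (1 + 0.012)^6 = €238.9614…
Penalty: 16 × 1% × €4,960.00 = €793.60
Final settlement = outstanding balance + penalty = €238.9614… + €793.60 = €1,032.56

€1,032.56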